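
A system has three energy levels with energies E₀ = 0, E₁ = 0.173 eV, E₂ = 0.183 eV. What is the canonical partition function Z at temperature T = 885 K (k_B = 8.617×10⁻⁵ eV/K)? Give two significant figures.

Z = 1.2

k_BT = 8.617×10⁻⁵ × 885 K = 0.07626 eV.
Eᵢ/kT = 0, 2.269, 2.400.
Z = Σ e^(−Eᵢ/kT) = e^(−0) + e^(−2.269) + e^(−2.400) = 1.000 + 0.1034 + 0.09072 = 1.194.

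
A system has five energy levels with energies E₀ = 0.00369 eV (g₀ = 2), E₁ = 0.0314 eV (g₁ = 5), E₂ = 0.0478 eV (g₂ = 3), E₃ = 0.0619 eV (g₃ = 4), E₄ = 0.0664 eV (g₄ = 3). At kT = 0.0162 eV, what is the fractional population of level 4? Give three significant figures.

Eᵢ/kT = 0.22778, 1.9383, 2.9506, 3.8210, 4.0988.
Z = Σ gᵢe^(−Eᵢ/kT) = 2·e^(−0.22778) + 5·e^(−1.9383) + 3·e^(−2.9506) + 4·e^(−3.8210) + 3·e^(−4.0988) = 1.5926 + 0.71974 + 0.15692 + 0.087624 + 0.049778 = 2.6067.
P₄ = g₄ e^(−E₄/kT) / Z = 0.049778/2.6067 = 0.0191.

0.0191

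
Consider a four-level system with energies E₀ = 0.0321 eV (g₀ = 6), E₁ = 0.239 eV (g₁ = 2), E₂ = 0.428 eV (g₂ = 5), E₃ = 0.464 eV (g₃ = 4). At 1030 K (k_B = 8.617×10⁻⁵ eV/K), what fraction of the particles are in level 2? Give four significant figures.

k_BT = 8.617×10⁻⁵ × 1030 K = 0.0887551 eV.
Eᵢ/kT = 0.361669, 2.69280, 4.82226, 5.22787.
Z = Σ gᵢe^(−Eᵢ/kT) = 6·e^(−0.361669) + 2·e^(−2.69280) + 5·e^(−4.82226) + 4·e^(−5.22787) = 4.17908 + 0.135382 + 0.0402429 + 0.0214598 = 4.37616.
P₂ = g₂ e^(−E₂/kT) / Z = 0.0402429/4.37616 = 0.009196.

0.009196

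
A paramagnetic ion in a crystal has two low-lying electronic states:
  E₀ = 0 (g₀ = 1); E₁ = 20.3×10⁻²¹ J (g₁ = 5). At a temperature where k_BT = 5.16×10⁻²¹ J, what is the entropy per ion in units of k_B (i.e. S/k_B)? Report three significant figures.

Eᵢ/kT = 0, 3.9341.
Z = Σ gᵢe^(−Eᵢ/kT) = 1·e^(−0) + 5·e^(−3.9341) = 1.0000 + 0.097816 = 1.0978.
⟨E⟩ = Σ EᵢPᵢ = 1.8088 ×10⁻²¹ J.
S/k_B = ln Z + ⟨E⟩/kT = ln(1.0978) + 1.8088/5.16 = 0.093308 + 0.35054 = 0.444.

0.444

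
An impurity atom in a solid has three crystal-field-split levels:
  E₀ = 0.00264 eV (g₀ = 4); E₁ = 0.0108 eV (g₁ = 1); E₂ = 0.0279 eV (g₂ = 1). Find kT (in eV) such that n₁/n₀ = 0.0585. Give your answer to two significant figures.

0.0056 eV

n₁/n₀ = (g₁/g₀) exp[−(E₁−E₀)/kT] = 0.0585.
⇒ (E₁−E₀)/kT = ln((1/4)/0.0585) = ln(4.274) = 1.453.
kT = 0.00816 eV / 1.453 = 0.0056 eV.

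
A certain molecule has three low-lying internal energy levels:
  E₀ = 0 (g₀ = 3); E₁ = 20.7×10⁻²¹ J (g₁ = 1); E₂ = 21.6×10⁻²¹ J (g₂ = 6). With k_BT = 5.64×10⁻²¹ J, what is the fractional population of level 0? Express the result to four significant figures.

Eᵢ/kT = 0, 3.67021, 3.82979.
Z = Σ gᵢe^(−Eᵢ/kT) = 3·e^(−0) + 1·e^(−3.67021) + 6·e^(−3.82979) = 3.00000 + 0.0254711 + 0.130285 = 3.15576.
P₀ = g₀ e^(−E₀/kT) / Z = 3.00000/3.15576 = 0.9506.

0.9506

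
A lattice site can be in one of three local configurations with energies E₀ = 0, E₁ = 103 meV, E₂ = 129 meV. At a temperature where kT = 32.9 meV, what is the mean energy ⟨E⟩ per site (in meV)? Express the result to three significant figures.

Eᵢ/kT = 0, 3.1307, 3.9210.
Z = Σ e^(−Eᵢ/kT) = e^(−0) + e^(−3.1307) + e^(−3.9210) = 1.0000 + 0.043687 + 0.019821 = 1.0635.
⟨E⟩ = Σ Eᵢ e^(−Eᵢ/kT) / Z = (0·1.0000 + 103·0.043687 + 129·0.019821) / 1.0635 = 6.64 meV.

6.64 meV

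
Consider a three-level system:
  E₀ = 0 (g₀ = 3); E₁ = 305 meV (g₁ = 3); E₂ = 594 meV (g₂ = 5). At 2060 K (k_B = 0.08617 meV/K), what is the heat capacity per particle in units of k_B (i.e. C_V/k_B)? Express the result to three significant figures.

0.792

k_BT = 0.08617 × 2060 K = 177.51 meV.
Eᵢ/kT = 0, 1.7182, 3.3463.
Z = Σ gᵢe^(−Eᵢ/kT) = 3·e^(−0) + 3·e^(−1.7182) + 5·e^(−3.3463) = 3.0000 + 0.53817 + 0.17607 = 3.7142.
⟨E⟩ = 72.351 meV, ⟨E²⟩ = 30205 meV².
C_V/k_B = (⟨E²⟩ − ⟨E⟩²)/(kT)² = (30205 − 5234.7)/31510 = 0.792.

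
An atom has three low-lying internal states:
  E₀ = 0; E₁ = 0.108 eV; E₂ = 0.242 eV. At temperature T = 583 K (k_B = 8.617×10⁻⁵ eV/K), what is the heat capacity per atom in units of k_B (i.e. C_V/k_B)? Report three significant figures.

k_BT = 8.617×10⁻⁵ × 583 K = 0.050237 eV.
Eᵢ/kT = 0, 2.1498, 4.8172.
Z = Σ e^(−Eᵢ/kT) = e^(−0) + e^(−2.1498) + e^(−4.8172) = 1.0000 + 0.11651 + 0.0080894 = 1.1246.
⟨E⟩ = 0.012930 eV, ⟨E²⟩ = 0.0016297 eV².
C_V/k_B = (⟨E²⟩ − ⟨E⟩²)/(kT)² = (0.0016297 − 0.00016718)/0.0025238 = 0.579.

0.579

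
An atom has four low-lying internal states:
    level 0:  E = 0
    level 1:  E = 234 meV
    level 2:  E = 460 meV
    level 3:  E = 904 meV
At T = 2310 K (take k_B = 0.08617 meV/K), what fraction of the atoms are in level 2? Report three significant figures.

0.0699

k_BT = 0.08617 × 2310 K = 199.05 meV.
Eᵢ/kT = 0, 1.1756, 2.3110, 4.5416.
Z = Σ e^(−Eᵢ/kT) = e^(−0) + e^(−1.1756) + e^(−2.3110) + e^(−4.5416) = 1.0000 + 0.30863 + 0.099162 + 0.010656 = 1.4184.
P₂ = e^(−E₂/kT) / Z = 0.099162/1.4184 = 0.0699.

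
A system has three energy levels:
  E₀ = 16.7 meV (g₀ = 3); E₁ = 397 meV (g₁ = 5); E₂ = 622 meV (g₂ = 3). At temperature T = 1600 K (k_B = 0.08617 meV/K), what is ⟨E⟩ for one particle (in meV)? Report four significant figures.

k_BT = 0.08617 × 1600 K = 137.872 meV.
Eᵢ/kT = 0.121127, 2.87948, 4.51143.
Z = Σ gᵢe^(−Eᵢ/kT) = 3·e^(−0.121127) + 5·e^(−2.87948) + 3·e^(−4.51143) = 2.65776 + 0.280820 + 0.0329482 = 2.97153.
⟨E⟩ = Σ Eᵢ gᵢe^(−Eᵢ/kT) / Z = (16.7·2.65776 + 397·0.280820 + 622·0.0329482) / 2.97153 = 59.35 meV.

59.35 meV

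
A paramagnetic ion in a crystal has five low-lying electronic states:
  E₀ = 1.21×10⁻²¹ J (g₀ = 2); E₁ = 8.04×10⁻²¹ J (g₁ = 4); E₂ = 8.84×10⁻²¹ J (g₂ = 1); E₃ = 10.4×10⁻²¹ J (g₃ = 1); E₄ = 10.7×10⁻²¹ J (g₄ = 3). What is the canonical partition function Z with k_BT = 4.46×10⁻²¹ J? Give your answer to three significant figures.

Z = 2.69

Eᵢ/kT = 0.27130, 1.8027, 1.9821, 2.3318, 2.3991.
Z = Σ gᵢe^(−Eᵢ/kT) = 2·e^(−0.27130) + 4·e^(−1.8027) + 1·e^(−1.9821) + 1·e^(−2.3318) + 3·e^(−2.3991) = 1.5248 + 0.65941 + 0.13778 + 0.097121 + 0.27240 = 2.6915.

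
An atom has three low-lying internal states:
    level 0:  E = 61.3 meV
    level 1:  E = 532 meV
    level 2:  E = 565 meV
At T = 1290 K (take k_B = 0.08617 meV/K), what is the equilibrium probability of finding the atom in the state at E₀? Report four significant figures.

0.9754

k_BT = 0.08617 × 1290 K = 111.159 meV.
Eᵢ/kT = 0.551462, 4.78594, 5.08281.
Z = Σ e^(−Eᵢ/kT) = e^(−0.551462) + e^(−4.78594) + e^(−5.08281) = 0.576107 + 0.00834627 + 0.00620246 = 0.590656.
P₀ = e^(−E₀/kT) / Z = 0.576107/0.590656 = 0.9754.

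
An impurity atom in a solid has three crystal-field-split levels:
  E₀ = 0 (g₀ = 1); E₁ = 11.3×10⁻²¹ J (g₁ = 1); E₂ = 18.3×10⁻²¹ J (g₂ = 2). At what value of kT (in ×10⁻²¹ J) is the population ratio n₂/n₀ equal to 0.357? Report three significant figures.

10.6 ×10⁻²¹ J

n₂/n₀ = (g₂/g₀) exp[−(E₂−E₀)/kT] = 0.357.
⇒ (E₂−E₀)/kT = ln((2/1)/0.357) = ln(5.6022) = 1.7232.
kT = 18.3 ×10⁻²¹ J / 1.7232 = 10.6 ×10⁻²¹ J.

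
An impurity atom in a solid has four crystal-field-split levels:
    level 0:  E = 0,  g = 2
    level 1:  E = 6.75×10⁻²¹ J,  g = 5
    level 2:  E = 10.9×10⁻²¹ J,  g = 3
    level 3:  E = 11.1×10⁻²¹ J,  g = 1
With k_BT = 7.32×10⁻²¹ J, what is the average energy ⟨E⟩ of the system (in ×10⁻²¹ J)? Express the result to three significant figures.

Eᵢ/kT = 0, 0.92213, 1.4891, 1.5164.
Z = Σ gᵢe^(−Eᵢ/kT) = 2·e^(−0) + 5·e^(−0.92213) + 3·e^(−1.4891) + 1·e^(−1.5164) = 2.0000 + 1.9884 + 0.67673 + 0.21950 = 4.8846.
⟨E⟩ = Σ Eᵢ gᵢe^(−Eᵢ/kT) / Z = (0·2.0000 + 6.75·1.9884 + 10.9·0.67673 + 11.1·0.21950) / 4.8846 = 4.76 ×10⁻²¹ J.

4.76 ×10⁻²¹ J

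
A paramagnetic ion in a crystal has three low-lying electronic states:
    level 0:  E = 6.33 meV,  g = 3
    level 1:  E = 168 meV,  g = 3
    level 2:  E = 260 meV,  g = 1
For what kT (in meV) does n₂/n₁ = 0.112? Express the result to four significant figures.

84.35 meV

n₂/n₁ = (g₂/g₁) exp[−(E₂−E₁)/kT] = 0.112.
⇒ (E₂−E₁)/kT = ln((1/3)/0.112) = ln(2.97619) = 1.09064.
kT = 92 meV / 1.09064 = 84.35 meV.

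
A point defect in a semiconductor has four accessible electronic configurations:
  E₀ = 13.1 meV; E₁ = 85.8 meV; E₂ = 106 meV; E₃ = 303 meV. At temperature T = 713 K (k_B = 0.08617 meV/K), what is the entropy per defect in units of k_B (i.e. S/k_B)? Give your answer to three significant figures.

k_BT = 0.08617 × 713 K = 61.439 meV.
Eᵢ/kT = 0.21322, 1.3965, 1.7253, 4.9317.
Z = Σ e^(−Eᵢ/kT) = e^(−0.21322) + e^(−1.3965) + e^(−1.7253) + e^(−4.9317) = 0.80798 + 0.24746 + 0.17812 + 0.0072142 = 1.2408.
⟨E⟩ = Σ EᵢPᵢ = 42.620 meV.
S/k_B = ln Z + ⟨E⟩/kT = ln(1.2408) + 42.620/61.439 = 0.21576 + 0.69370 = 0.909.

0.909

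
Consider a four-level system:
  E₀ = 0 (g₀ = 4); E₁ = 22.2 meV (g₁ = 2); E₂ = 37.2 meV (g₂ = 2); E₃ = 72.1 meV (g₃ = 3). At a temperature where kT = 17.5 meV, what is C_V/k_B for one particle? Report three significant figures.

0.494

Eᵢ/kT = 0, 1.2686, 2.1257, 4.1200.
Z = Σ gᵢe^(−Eᵢ/kT) = 4·e^(−0) + 2·e^(−1.2686) + 2·e^(−2.1257) + 3·e^(−4.1200) = 4.0000 + 0.56245 + 0.23870 + 0.048734 = 4.8499.
⟨E⟩ = 5.1300 meV, ⟨E²⟩ = 177.50 meV².
C_V/k_B = (⟨E²⟩ − ⟨E⟩²)/(kT)² = (177.50 − 26.317)/306.25 = 0.494.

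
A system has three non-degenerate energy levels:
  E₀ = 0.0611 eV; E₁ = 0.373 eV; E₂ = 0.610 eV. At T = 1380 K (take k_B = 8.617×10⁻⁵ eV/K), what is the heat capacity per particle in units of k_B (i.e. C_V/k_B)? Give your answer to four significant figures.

k_BT = 8.617×10⁻⁵ × 1380 K = 0.118915 eV.
Eᵢ/kT = 0.513812, 3.13669, 5.12971.
Z = Σ e^(−Eᵢ/kT) = e^(−0.513812) + e^(−3.13669) + e^(−5.12971) = 0.598211 + 0.0434263 + 0.00591828 = 0.647556.
⟨E⟩ = 0.0870332 eV, ⟨E²⟩ = 0.0161798 eV².
C_V/k_B = (⟨E²⟩ − ⟨E⟩²)/(kT)² = (0.0161798 − 0.00757478)/0.0141408 = 0.6085.

0.6085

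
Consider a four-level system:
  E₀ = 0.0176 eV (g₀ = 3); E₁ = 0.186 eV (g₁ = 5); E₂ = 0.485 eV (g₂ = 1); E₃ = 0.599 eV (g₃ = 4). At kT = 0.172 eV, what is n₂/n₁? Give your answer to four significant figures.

0.03516

n₂/n₁ = (g₂/g₁) exp[−(E₂−E₁)/kT] = (1/5) × exp(−(0.299 eV)/(0.172 eV)) = (1/5) × exp(-1.73837) = 0.03516.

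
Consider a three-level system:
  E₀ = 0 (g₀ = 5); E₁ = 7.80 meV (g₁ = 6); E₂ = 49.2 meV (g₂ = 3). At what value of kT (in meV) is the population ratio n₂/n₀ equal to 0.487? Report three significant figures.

n₂/n₀ = (g₂/g₀) exp[−(E₂−E₀)/kT] = 0.487.
⇒ (E₂−E₀)/kT = ln((3/5)/0.487) = ln(1.2320) = 0.20864.
kT = 49.2 meV / 0.20864 = 236 meV.

236 meV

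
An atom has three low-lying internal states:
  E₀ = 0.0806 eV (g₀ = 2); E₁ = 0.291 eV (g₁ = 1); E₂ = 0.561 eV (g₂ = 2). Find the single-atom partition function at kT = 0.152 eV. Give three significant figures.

Eᵢ/kT = 0.53026, 1.9145, 3.6908.
Z = Σ gᵢe^(−Eᵢ/kT) = 2·e^(−0.53026) + 1·e^(−1.9145) + 2·e^(−3.6908) = 1.1769 + 0.14742 + 0.049904 = 1.3742.

Z = 1.37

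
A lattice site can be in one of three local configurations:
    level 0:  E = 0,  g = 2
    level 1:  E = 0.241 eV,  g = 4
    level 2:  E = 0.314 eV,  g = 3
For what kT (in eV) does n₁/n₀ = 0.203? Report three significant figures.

n₁/n₀ = (g₁/g₀) exp[−(E₁−E₀)/kT] = 0.203.
⇒ (E₁−E₀)/kT = ln((4/2)/0.203) = ln(9.8522) = 2.2877.
kT = 0.241 eV / 2.2877 = 0.105 eV.

0.105 eV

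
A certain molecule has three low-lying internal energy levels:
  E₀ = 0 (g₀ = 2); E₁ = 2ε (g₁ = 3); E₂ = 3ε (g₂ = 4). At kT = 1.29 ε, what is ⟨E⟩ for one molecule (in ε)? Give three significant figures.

0.808 ε

Eᵢ/kT = 0, 1.5504, 2.3256.
Z = Σ gᵢe^(−Eᵢ/kT) = 2·e^(−0) + 3·e^(−1.5504) + 4·e^(−2.3256) = 2.0000 + 0.63649 + 0.39090 = 3.0274.
⟨E⟩ = Σ Eᵢ gᵢe^(−Eᵢ/kT) / Z = (0·2.0000 + 2·0.63649 + 3·0.39090) / 3.0274 = 0.808 ε.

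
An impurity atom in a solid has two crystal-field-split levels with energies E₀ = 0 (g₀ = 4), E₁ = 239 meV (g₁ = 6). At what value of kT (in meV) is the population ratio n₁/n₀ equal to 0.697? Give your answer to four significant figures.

311.8 meV

n₁/n₀ = (g₁/g₀) exp[−(E₁−E₀)/kT] = 0.697.
⇒ (E₁−E₀)/kT = ln((6/4)/0.697) = ln(2.15208) = 0.766435.
kT = 239 meV / 0.766435 = 311.8 meV.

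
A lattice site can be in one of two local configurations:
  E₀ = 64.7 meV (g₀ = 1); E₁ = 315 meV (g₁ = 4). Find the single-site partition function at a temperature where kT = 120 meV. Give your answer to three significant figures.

Eᵢ/kT = 0.53917, 2.6250.
Z = Σ gᵢe^(−Eᵢ/kT) = 1·e^(−0.53917) + 4·e^(−2.6250) = 0.58323 + 0.28976 = 0.87299.

Z = 0.873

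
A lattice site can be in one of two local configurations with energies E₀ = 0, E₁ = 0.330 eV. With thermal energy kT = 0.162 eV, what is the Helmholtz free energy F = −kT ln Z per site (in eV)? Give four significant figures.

-0.01986 eV

Eᵢ/kT = 0, 2.03704.
Z = Σ e^(−Eᵢ/kT) = e^(−0) + e^(−2.03704) = 1.00000 + 0.130414 = 1.13041.
F = −kT ln Z = −0.162 × ln(1.13041) = −0.162 × 0.122580 = -0.01986 eV.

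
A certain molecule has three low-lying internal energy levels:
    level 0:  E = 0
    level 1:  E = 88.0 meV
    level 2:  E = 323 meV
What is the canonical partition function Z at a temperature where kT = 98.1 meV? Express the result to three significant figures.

Z = 1.44

Eᵢ/kT = 0, 0.89704, 3.2926.
Z = Σ e^(−Eᵢ/kT) = e^(−0) + e^(−0.89704) + e^(−3.2926) = 1.0000 + 0.40777 + 0.037157 = 1.4449.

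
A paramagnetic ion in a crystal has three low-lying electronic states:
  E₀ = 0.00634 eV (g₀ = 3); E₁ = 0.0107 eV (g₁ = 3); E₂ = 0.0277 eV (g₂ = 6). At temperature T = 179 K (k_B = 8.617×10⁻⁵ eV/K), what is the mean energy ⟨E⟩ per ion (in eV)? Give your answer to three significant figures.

k_BT = 8.617×10⁻⁵ × 179 K = 0.015424 eV.
Eᵢ/kT = 0.41105, 0.69372, 1.7959.
Z = Σ gᵢe^(−Eᵢ/kT) = 3·e^(−0.41105) + 3·e^(−0.69372) + 6·e^(−1.7959) = 1.9889 + 1.4991 + 0.99587 = 4.4839.
⟨E⟩ = Σ Eᵢ gᵢe^(−Eᵢ/kT) / Z = (0.00634·1.9889 + 0.0107·1.4991 + 0.0277·0.99587) / 4.4839 = 0.0125 eV.

0.0125 eV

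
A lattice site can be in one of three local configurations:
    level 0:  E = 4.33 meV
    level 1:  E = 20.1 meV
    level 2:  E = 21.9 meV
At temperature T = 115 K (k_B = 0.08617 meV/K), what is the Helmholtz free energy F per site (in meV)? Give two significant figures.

k_BT = 0.08617 × 115 K = 9.910 meV.
Eᵢ/kT = 0.4369, 2.028, 2.210.
Z = Σ e^(−Eᵢ/kT) = e^(−0.4369) + e^(−2.028) + e^(−2.210) = 0.6460 + 0.1316 + 0.1097 = 0.8873.
F = −kT ln Z = −9.910 × ln(0.8873) = −9.910 × -0.1196 = 1.2 meV.

1.2 meV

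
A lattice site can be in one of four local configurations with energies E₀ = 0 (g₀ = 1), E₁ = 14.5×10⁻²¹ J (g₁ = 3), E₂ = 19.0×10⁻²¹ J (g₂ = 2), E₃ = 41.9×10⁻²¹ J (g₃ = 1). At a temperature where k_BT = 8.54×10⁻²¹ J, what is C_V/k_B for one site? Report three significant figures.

Eᵢ/kT = 0, 1.6979, 2.2248, 4.9063.
Z = Σ gᵢe^(−Eᵢ/kT) = 1·e^(−0) + 3·e^(−1.6979) + 2·e^(−2.2248) + 1·e^(−4.9063) = 1.0000 + 0.54920 + 0.21618 + 0.0073998 = 1.7728.
⟨E⟩ = 6.9838, ⟨E²⟩ = 116.48.
C_V/k_B = (⟨E²⟩ − ⟨E⟩²)/(kT)² = (116.48 − 48.773)/72.932 = 0.928.

0.928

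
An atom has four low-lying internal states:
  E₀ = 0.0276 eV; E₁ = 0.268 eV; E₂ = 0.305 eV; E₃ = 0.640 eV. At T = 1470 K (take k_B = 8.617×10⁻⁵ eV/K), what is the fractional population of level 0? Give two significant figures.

0.79

k_BT = 8.617×10⁻⁵ × 1470 K = 0.1267 eV.
Eᵢ/kT = 0.2178, 2.115, 2.407, 5.051.
Z = Σ e^(−Eᵢ/kT) = e^(−0.2178) + e^(−2.115) + e^(−2.407) + e^(−5.051) = 0.8043 + 0.1206 + 0.09009 + 0.006403 = 1.021.
P₀ = e^(−E₀/kT) / Z = 0.8043/1.021 = 0.79.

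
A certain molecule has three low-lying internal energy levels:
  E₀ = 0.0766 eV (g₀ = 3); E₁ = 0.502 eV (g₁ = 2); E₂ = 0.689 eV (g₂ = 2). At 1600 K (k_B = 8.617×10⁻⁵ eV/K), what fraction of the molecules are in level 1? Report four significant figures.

k_BT = 8.617×10⁻⁵ × 1600 K = 0.137872 eV.
Eᵢ/kT = 0.555588, 3.64106, 4.99739.
Z = Σ gᵢe^(−Eᵢ/kT) = 3·e^(−0.555588) + 2·e^(−3.64106) + 2·e^(−4.99739) = 1.72120 + 0.0524491 + 0.0135111 = 1.78716.
P₁ = g₁ e^(−E₁/kT) / Z = 0.0524491/1.78716 = 0.02935.

0.02935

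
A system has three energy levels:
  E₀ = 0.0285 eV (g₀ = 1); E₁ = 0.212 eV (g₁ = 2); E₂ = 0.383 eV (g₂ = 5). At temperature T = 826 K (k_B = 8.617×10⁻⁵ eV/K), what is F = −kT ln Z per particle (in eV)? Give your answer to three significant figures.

k_BT = 8.617×10⁻⁵ × 826 K = 0.071176 eV.
Eᵢ/kT = 0.40042, 2.9785, 5.3810.
Z = Σ gᵢe^(−Eᵢ/kT) = 1·e^(−0.40042) + 2·e^(−2.9785) + 5·e^(−5.3810) = 0.67004 + 0.10174 + 0.023016 = 0.79480.
F = −kT ln Z = −0.071176 × ln(0.79480) = −0.071176 × -0.22966 = 0.0163 eV.

0.0163 eV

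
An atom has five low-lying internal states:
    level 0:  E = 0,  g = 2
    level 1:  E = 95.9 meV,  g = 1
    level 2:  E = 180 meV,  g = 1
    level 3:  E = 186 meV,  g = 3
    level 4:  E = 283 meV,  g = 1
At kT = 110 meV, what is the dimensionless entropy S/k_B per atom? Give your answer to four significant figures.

Eᵢ/kT = 0, 0.871818, 1.63636, 1.69091, 2.57273.
Z = Σ gᵢe^(−Eᵢ/kT) = 2·e^(−0) + 1·e^(−0.871818) + 1·e^(−1.63636) + 3·e^(−1.69091) + 1·e^(−2.57273) = 2.00000 + 0.418191 + 0.194687 + 0.553055 + 0.0763269 = 3.24226.
⟨E⟩ = Σ EᵢPᵢ = 61.5672 meV.
S/k_B = ln Z + ⟨E⟩/kT = ln(3.24226) + 61.5672/110 = 1.17627 + 0.559702 = 1.736.

1.736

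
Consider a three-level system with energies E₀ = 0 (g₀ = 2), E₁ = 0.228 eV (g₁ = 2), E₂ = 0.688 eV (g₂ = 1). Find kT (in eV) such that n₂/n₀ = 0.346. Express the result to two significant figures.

n₂/n₀ = (g₂/g₀) exp[−(E₂−E₀)/kT] = 0.346.
⇒ (E₂−E₀)/kT = ln((1/2)/0.346) = ln(1.445) = 0.3681.
kT = 0.688 eV / 0.3681 = 1.9 eV.

1.9 eV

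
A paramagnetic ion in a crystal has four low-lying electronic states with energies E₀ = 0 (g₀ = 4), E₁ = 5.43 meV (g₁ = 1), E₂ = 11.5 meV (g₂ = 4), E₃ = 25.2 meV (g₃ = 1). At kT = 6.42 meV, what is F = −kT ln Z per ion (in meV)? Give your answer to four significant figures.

-10.48 meV

Eᵢ/kT = 0, 0.845794, 1.79128, 3.92523.
Z = Σ gᵢe^(−Eᵢ/kT) = 4·e^(−0) + 1·e^(−0.845794) + 4·e^(−1.79128) + 1·e^(−3.92523) = 4.00000 + 0.429216 + 0.666986 + 0.0197376 = 5.11594.
F = −kT ln Z = −6.42 × ln(5.11594) = −6.42 × 1.63236 = -10.48 meV.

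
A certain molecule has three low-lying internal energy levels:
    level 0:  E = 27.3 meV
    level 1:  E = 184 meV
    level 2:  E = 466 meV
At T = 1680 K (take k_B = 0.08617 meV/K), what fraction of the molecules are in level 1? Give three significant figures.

k_BT = 0.08617 × 1680 K = 144.77 meV.
Eᵢ/kT = 0.18857, 1.2710, 3.2189.
Z = Σ e^(−Eᵢ/kT) = e^(−0.18857) + e^(−1.2710) + e^(−3.2189) = 0.82814 + 0.28055 + 0.039999 = 1.1487.
P₁ = e^(−E₁/kT) / Z = 0.28055/1.1487 = 0.244.

0.244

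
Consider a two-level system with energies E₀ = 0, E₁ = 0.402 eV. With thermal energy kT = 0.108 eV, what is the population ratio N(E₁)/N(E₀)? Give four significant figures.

0.02418

n₁/n₀ = exp[−(E₁−E₀)/kT] = exp(−(0.402 eV)/(0.108 eV)) = exp(-3.72222) = 0.02418.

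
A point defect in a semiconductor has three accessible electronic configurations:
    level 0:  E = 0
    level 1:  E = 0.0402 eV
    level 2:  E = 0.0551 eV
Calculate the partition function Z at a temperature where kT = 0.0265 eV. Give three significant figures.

Eᵢ/kT = 0, 1.5170, 2.0792.
Z = Σ e^(−Eᵢ/kT) = e^(−0) + e^(−1.5170) + e^(−2.0792) = 1.0000 + 0.21937 + 0.12503 = 1.3444.

Z = 1.34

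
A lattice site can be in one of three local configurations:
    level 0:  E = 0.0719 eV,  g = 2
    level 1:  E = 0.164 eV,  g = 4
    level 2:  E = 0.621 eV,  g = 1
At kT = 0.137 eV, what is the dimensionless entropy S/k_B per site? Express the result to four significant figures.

Eᵢ/kT = 0.524818, 1.19708, 4.53285.
Z = Σ gᵢe^(−Eᵢ/kT) = 2·e^(−0.524818) + 4·e^(−1.19708) + 1·e^(−4.53285) = 1.18333 + 1.20830 + 0.0107500 = 2.40238.
⟨E⟩ = Σ EᵢPᵢ = 0.120680 eV.
S/k_B = ln Z + ⟨E⟩/kT = ln(2.40238) + 0.120680/0.137 = 0.876460 + 0.880876 = 1.757.

1.757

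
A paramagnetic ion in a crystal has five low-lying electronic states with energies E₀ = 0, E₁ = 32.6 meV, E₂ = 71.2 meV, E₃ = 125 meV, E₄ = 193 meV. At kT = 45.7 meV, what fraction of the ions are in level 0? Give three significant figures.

Eᵢ/kT = 0, 0.71335, 1.5580, 2.7352, 4.2232.
Z = Σ e^(−Eᵢ/kT) = e^(−0) + e^(−0.71335) + e^(−1.5580) + e^(−2.7352) + e^(−4.2232) = 1.0000 + 0.49000 + 0.21056 + 0.064881 + 0.014652 = 1.7801.
P₀ = e^(−E₀/kT) / Z = 1.0000/1.7801 = 0.562.

0.562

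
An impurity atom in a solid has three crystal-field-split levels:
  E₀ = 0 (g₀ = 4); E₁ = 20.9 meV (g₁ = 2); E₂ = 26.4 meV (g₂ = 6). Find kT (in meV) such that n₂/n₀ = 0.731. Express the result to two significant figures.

n₂/n₀ = (g₂/g₀) exp[−(E₂−E₀)/kT] = 0.731.
⇒ (E₂−E₀)/kT = ln((6/4)/0.731) = ln(2.052) = 0.7188.
kT = 26.4 meV / 0.7188 = 37 meV.

37 meV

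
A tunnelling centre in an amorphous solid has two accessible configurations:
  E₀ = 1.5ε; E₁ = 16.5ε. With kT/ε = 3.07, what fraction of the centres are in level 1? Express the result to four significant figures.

0.007495

Eᵢ/kT = 0.488599, 5.37459.
Z = Σ e^(−Eᵢ/kT) = e^(−0.488599) + e^(−5.37459) = 0.613485 + 0.00463282 = 0.618118.
P₁ = e^(−E₁/kT) / Z = 0.00463282/0.618118 = 0.007495.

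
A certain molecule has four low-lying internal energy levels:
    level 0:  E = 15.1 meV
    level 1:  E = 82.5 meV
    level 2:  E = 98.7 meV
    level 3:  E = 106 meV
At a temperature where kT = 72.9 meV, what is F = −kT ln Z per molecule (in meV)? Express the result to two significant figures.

-35 meV

Eᵢ/kT = 0.2071, 1.132, 1.354, 1.454.
Z = Σ e^(−Eᵢ/kT) = e^(−0.2071) + e^(−1.132) + e^(−1.354) + e^(−1.454) = 0.8129 + 0.3224 + 0.2582 + 0.2336 = 1.627.
F = −kT ln Z = −72.9 × ln(1.627) = −72.9 × 0.4867 = -35 meV.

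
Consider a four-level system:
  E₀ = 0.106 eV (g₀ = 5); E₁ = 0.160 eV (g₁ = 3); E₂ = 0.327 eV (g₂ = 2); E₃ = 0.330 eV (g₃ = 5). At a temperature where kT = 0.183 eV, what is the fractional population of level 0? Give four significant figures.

Eᵢ/kT = 0.579235, 0.874317, 1.78689, 1.80328.
Z = Σ gᵢe^(−Eᵢ/kT) = 5·e^(−0.579235) + 3·e^(−0.874317) + 2·e^(−1.78689) + 5·e^(−1.80328) = 2.80163 + 1.25144 + 0.334960 + 0.823788 = 5.21182.
P₀ = g₀ e^(−E₀/kT) / Z = 2.80163/5.21182 = 0.5376.

0.5376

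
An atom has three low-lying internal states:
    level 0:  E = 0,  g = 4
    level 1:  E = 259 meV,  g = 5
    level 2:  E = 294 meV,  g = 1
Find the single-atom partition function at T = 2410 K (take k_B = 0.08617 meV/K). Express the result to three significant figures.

k_BT = 0.08617 × 2410 K = 207.67 meV.
Eᵢ/kT = 0, 1.2472, 1.4157.
Z = Σ gᵢe^(−Eᵢ/kT) = 4·e^(−0) + 5·e^(−1.2472) + 1·e^(−1.4157) = 4.0000 + 1.4365 + 0.24276 = 5.6793.

Z = 5.68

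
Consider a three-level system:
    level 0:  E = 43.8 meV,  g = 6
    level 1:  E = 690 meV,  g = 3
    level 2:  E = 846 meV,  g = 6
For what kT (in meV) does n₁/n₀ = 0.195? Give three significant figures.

n₁/n₀ = (g₁/g₀) exp[−(E₁−E₀)/kT] = 0.195.
⇒ (E₁−E₀)/kT = ln((3/6)/0.195) = ln(2.5641) = 0.94161.
kT = 646.2 meV / 0.94161 = 686 meV.

686 meV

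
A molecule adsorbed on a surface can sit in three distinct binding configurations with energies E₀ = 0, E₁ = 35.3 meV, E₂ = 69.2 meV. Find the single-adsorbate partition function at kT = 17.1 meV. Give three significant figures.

Eᵢ/kT = 0, 2.0643, 4.0468.
Z = Σ e^(−Eᵢ/kT) = e^(−0) + e^(−2.0643) + e^(−4.0468) = 1.0000 + 0.12691 + 0.017478 = 1.1444.

Z = 1.14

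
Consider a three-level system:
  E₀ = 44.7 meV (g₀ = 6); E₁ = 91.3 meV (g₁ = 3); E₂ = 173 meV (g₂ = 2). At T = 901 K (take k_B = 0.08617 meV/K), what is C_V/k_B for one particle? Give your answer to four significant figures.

0.1634

k_BT = 0.08617 × 901 K = 77.6392 meV.
Eᵢ/kT = 0.575740, 1.17595, 2.22826.
Z = Σ gᵢe^(−Eᵢ/kT) = 6·e^(−0.575740) + 3·e^(−1.17595) + 2·e^(−2.22826) = 3.37373 + 0.925577 + 0.215431 = 4.51474.
⟨E⟩ = 60.3757 meV, ⟨E²⟩ = 4630.16 meV².
C_V/k_B = (⟨E²⟩ − ⟨E⟩²)/(kT)² = (4630.16 − 3645.23)/6027.85 = 0.1634.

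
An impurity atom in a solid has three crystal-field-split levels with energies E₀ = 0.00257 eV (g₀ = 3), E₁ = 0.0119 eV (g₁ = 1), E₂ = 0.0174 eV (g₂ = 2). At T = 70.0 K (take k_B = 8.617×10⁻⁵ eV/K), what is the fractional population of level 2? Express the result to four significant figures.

0.05056

k_BT = 8.617×10⁻⁵ × 70.0 K = 0.00603190 eV.
Eᵢ/kT = 0.426068, 1.97284, 2.88466.
Z = Σ gᵢe^(−Eᵢ/kT) = 3·e^(−0.426068) + 1·e^(−1.97284) + 2·e^(−2.88466) = 1.95922 + 0.139061 + 0.111748 = 2.21003.
P₂ = g₂ e^(−E₂/kT) / Z = 0.111748/2.21003 = 0.05056.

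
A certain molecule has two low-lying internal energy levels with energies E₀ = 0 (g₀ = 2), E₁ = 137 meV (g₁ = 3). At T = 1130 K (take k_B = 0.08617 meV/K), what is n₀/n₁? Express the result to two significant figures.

2.7

k_BT = 0.08617 × 1130 K = 97.37 meV.
n₀/n₁ = (g₀/g₁) exp[−(E₀−E₁)/kT] = (2/3) × exp(−(-137 meV)/(97.37 meV)) = (2/3) × exp(1.407) = 2.7.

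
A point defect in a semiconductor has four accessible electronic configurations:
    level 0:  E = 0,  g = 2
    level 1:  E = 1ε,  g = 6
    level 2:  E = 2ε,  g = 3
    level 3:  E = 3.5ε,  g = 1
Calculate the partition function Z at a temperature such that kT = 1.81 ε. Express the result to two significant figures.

Z = 6.6

Eᵢ/kT = 0, 0.5525, 1.105, 1.934.
Z = Σ gᵢe^(−Eᵢ/kT) = 2·e^(−0) + 6·e^(−0.5525) + 3·e^(−1.105) + 1·e^(−1.934) = 2.000 + 3.453 + 0.9936 + 0.1446 = 6.591.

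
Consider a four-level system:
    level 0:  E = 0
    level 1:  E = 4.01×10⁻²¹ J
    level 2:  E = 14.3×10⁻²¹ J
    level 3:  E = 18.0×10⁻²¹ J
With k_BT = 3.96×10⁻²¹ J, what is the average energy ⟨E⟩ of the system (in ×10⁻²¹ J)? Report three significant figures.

Eᵢ/kT = 0, 1.0126, 3.6111, 4.5455.
Z = Σ e^(−Eᵢ/kT) = e^(−0) + e^(−1.0126) + e^(−3.6111) + e^(−4.5455) = 1.0000 + 0.36327 + 0.027022 + 0.010615 = 1.4009.
⟨E⟩ = Σ Eᵢ e^(−Eᵢ/kT) / Z = (0·1.0000 + 4.01·0.36327 + 14.3·0.027022 + 18.0·0.010615) / 1.4009 = 1.45 ×10⁻²¹ J.

1.45 ×10⁻²¹ J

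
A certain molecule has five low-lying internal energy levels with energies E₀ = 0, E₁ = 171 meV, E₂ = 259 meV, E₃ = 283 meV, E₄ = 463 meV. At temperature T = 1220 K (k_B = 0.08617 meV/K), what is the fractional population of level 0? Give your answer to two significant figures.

k_BT = 0.08617 × 1220 K = 105.1 meV.
Eᵢ/kT = 0, 1.627, 2.464, 2.693, 4.405.
Z = Σ e^(−Eᵢ/kT) = e^(−0) + e^(−1.627) + e^(−2.464) + e^(−2.693) + e^(−4.405) = 1.000 + 0.1965 + 0.08509 + 0.06768 + 0.01222 = 1.361.
P₀ = e^(−E₀/kT) / Z = 1.000/1.361 = 0.73.

0.73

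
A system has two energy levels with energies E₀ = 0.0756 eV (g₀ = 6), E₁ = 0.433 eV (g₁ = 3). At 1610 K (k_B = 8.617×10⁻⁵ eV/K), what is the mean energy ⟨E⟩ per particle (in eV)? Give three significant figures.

0.0887 eV

k_BT = 8.617×10⁻⁵ × 1610 K = 0.13873 eV.
Eᵢ/kT = 0.54494, 3.1212.
Z = Σ gᵢe^(−Eᵢ/kT) = 6·e^(−0.54494) + 3·e^(−3.1212) = 3.4793 + 0.13231 = 3.6116.
⟨E⟩ = Σ Eᵢ gᵢe^(−Eᵢ/kT) / Z = (0.0756·3.4793 + 0.433·0.13231) / 3.6116 = 0.0887 eV.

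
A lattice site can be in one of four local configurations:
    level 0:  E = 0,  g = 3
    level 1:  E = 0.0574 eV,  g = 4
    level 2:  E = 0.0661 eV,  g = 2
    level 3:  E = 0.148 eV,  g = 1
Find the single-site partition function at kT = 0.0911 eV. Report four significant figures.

Eᵢ/kT = 0, 0.630077, 0.725576, 1.62459.
Z = Σ gᵢe^(−Eᵢ/kT) = 3·e^(−0) + 4·e^(−0.630077) + 2·e^(−0.725576) + 1·e^(−1.62459) = 3.00000 + 2.13020 + 0.968091 + 0.196992 = 6.29528.

Z = 6.295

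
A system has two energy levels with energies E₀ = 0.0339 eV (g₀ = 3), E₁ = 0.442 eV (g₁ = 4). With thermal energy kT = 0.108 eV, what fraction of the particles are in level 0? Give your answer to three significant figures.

0.970

Eᵢ/kT = 0.31389, 4.0926.
Z = Σ gᵢe^(−Eᵢ/kT) = 3·e^(−0.31389) + 4·e^(−4.0926) = 2.1918 + 0.066783 = 2.2586.
P₀ = g₀ e^(−E₀/kT) / Z = 2.1918/2.2586 = 0.970.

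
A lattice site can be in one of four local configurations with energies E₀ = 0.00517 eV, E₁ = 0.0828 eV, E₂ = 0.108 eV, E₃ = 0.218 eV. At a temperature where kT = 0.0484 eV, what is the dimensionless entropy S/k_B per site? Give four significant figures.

0.7604

Eᵢ/kT = 0.106818, 1.71074, 2.23140, 4.50413.
Z = Σ e^(−Eᵢ/kT) = e^(−0.106818) + e^(−1.71074) + e^(−2.23140) + e^(−4.50413) = 0.898689 + 0.180732 + 0.107378 + 0.0110632 = 1.19786.
⟨E⟩ = Σ EᵢPᵢ = 0.0280662 eV.
S/k_B = ln Z + ⟨E⟩/kT = ln(1.19786) + 0.0280662/0.0484 = 0.180537 + 0.579880 = 0.7604.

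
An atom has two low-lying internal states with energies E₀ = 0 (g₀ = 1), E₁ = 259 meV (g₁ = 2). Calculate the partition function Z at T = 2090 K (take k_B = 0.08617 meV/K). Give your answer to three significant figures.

Z = 1.47

k_BT = 0.08617 × 2090 K = 180.10 meV.
Eᵢ/kT = 0, 1.4381.
Z = Σ gᵢe^(−Eᵢ/kT) = 1·e^(−0) + 2·e^(−1.4381) = 1.0000 + 0.47476 = 1.4748.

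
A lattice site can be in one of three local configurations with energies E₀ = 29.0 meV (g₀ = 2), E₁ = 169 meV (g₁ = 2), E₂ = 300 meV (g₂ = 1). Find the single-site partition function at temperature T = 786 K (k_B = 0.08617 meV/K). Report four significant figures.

Z = 1.480

k_BT = 0.08617 × 786 K = 67.7296 meV.
Eᵢ/kT = 0.428173, 2.49522, 4.42938.
Z = Σ gᵢe^(−Eᵢ/kT) = 2·e^(−0.428173) + 2·e^(−2.49522) + 1·e^(−4.42938) = 1.30340 + 0.164957 + 0.0119219 = 1.48028.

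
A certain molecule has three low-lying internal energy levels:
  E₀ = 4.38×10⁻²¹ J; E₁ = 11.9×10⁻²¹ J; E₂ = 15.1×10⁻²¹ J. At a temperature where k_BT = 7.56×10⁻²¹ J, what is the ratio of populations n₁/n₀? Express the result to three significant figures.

n₁/n₀ = exp[−(E₁−E₀)/kT] = exp(−(7.52 ×10⁻²¹ J)/(7.56 ×10⁻²¹ J)) = exp(-0.99471) = 0.370.

0.370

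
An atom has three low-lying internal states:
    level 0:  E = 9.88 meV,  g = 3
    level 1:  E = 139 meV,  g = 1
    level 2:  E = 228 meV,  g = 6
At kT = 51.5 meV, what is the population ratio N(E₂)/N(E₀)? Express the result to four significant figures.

n₂/n₀ = (g₂/g₀) exp[−(E₂−E₀)/kT] = (6/3) × exp(−(218.12 meV)/(51.5 meV)) = (6/3) × exp(-4.23534) = 0.02895.

0.02895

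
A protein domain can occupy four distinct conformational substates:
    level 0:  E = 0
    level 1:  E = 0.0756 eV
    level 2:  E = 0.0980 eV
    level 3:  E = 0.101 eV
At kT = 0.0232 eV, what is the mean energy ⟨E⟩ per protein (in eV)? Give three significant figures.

Eᵢ/kT = 0, 3.2586, 4.2241, 4.3534.
Z = Σ e^(−Eᵢ/kT) = e^(−0) + e^(−3.2586) + e^(−4.2241) + e^(−4.3534) = 1.0000 + 0.038442 + 0.014639 + 0.012863 = 1.0659.
⟨E⟩ = Σ Eᵢ e^(−Eᵢ/kT) / Z = (0·1.0000 + 0.0756·0.038442 + 0.0980·0.014639 + 0.101·0.012863) / 1.0659 = 0.00529 eV.

0.00529 eV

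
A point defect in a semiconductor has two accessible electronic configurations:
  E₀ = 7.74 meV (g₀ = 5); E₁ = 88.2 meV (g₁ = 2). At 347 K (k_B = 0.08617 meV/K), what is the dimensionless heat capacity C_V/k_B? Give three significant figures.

0.186

k_BT = 0.08617 × 347 K = 29.901 meV.
Eᵢ/kT = 0.25885, 2.9497.
Z = Σ gᵢe^(−Eᵢ/kT) = 5·e^(−0.25885) + 2·e^(−2.9497) = 3.8597 + 0.10471 = 3.9644.
⟨E⟩ = 9.8652 meV, ⟨E²⟩ = 263.80 meV².
C_V/k_B = (⟨E²⟩ − ⟨E⟩²)/(kT)² = (263.80 − 97.322)/894.07 = 0.186.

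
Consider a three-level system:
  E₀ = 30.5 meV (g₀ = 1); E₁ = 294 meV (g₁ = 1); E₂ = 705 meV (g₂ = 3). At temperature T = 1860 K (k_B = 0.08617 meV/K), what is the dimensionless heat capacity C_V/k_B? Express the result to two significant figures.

k_BT = 0.08617 × 1860 K = 160.3 meV.
Eᵢ/kT = 0.1903, 1.834, 4.398.
Z = Σ gᵢe^(−Eᵢ/kT) = 1·e^(−0.1903) + 1·e^(−1.834) + 3·e^(−4.398) = 0.8267 + 0.1598 + 0.03691 = 1.023.
⟨E⟩ = 96.01 meV, ⟨E²⟩ = 32190 meV².
C_V/k_B = (⟨E²⟩ − ⟨E⟩²)/(kT)² = (32190 − 9218)/25700 = 0.89.

0.89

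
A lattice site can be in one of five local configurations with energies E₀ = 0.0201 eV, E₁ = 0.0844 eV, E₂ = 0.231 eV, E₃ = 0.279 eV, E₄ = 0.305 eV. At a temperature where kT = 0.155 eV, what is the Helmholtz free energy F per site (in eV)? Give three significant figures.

-0.107 eV

Eᵢ/kT = 0.12968, 0.54452, 1.4903, 1.8000, 1.9677.
Z = Σ e^(−Eᵢ/kT) = e^(−0.12968) + e^(−0.54452) + e^(−1.4903) + e^(−1.8000) + e^(−1.9677) = 0.87838 + 0.58012 + 0.22531 + 0.16530 + 0.13978 = 1.9889.
F = −kT ln Z = −0.155 × ln(1.9889) = −0.155 × 0.68758 = -0.107 eV.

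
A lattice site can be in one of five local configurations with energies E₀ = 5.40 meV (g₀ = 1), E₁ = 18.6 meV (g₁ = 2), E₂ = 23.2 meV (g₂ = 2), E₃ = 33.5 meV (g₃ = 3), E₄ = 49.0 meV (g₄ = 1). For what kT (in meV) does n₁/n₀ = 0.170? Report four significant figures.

5.355 meV

n₁/n₀ = (g₁/g₀) exp[−(E₁−E₀)/kT] = 0.170.
⇒ (E₁−E₀)/kT = ln((2/1)/0.170) = ln(11.7647) = 2.46510.
kT = 13.20 meV / 2.46510 = 5.355 meV.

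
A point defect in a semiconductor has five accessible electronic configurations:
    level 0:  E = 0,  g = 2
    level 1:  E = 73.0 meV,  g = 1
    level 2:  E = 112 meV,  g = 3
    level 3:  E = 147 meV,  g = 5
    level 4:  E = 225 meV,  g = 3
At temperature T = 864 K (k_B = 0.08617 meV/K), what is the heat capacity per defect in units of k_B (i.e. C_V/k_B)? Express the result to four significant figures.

k_BT = 0.08617 × 864 K = 74.4509 meV.
Eᵢ/kT = 0, 0.980512, 1.50435, 1.97446, 3.02213.
Z = Σ gᵢe^(−Eᵢ/kT) = 2·e^(−0) + 1·e^(−0.980512) + 3·e^(−1.50435) + 5·e^(−1.97446) + 3·e^(−3.02213) = 2.00000 + 0.375119 + 0.666485 + 0.694181 + 0.146092 = 3.88188.
⟨E⟩ = 61.0388 meV, ⟨E²⟩ = 8438.14 meV².
C_V/k_B = (⟨E²⟩ − ⟨E⟩²)/(kT)² = (8438.14 − 3725.74)/5542.94 = 0.8502.

0.8502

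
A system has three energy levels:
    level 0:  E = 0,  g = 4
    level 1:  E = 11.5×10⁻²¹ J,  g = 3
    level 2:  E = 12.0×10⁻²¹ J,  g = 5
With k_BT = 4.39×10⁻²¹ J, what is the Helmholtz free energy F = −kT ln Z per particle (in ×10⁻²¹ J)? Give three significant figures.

-6.65 ×10⁻²¹ J

Eᵢ/kT = 0, 2.6196, 2.7335.
Z = Σ gᵢe^(−Eᵢ/kT) = 4·e^(−0) + 3·e^(−2.6196) + 5·e^(−2.7335) = 4.0000 + 0.21850 + 0.32496 = 4.5435.
F = −kT ln Z = −4.39 × ln(4.5435) = −4.39 × 1.5137 = -6.65 ×10⁻²¹ J.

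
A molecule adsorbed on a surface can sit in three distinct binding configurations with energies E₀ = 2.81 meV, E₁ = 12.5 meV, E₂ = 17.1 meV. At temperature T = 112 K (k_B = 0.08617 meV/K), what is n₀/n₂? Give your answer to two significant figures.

4.4

k_BT = 0.08617 × 112 K = 9.651 meV.
n₀/n₂ = exp[−(E₀−E₂)/kT] = exp(−(-14.29 meV)/(9.651 meV)) = exp(1.481) = 4.4.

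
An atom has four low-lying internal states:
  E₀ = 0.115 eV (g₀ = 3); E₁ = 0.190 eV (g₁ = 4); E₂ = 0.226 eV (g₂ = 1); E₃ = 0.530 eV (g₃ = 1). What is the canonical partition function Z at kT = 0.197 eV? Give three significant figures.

Z = 3.58

Eᵢ/kT = 0.58376, 0.96447, 1.1472, 2.6904.
Z = Σ gᵢe^(−Eᵢ/kT) = 3·e^(−0.58376) + 4·e^(−0.96447) + 1·e^(−1.1472) + 1·e^(−2.6904) = 1.6734 + 1.5247 + 0.31752 + 0.067854 = 3.5835.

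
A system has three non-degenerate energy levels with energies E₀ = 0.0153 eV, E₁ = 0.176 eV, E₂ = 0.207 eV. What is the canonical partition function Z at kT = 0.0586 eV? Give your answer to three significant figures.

Eᵢ/kT = 0.26109, 3.0034, 3.5324.
Z = Σ e^(−Eᵢ/kT) = e^(−0.26109) + e^(−3.0034) + e^(−3.5324) = 0.77021 + 0.049618 + 0.029235 = 0.84906.

Z = 0.849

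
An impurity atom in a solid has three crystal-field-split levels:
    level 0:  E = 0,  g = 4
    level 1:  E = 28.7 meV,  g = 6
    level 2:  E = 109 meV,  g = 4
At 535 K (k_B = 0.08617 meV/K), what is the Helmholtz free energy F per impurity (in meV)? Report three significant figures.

-93.5 meV

k_BT = 0.08617 × 535 K = 46.101 meV.
Eᵢ/kT = 0, 0.62255, 2.3644.
Z = Σ gᵢe^(−Eᵢ/kT) = 4·e^(−0) + 6·e^(−0.62255) + 4·e^(−2.3644) = 4.0000 + 3.2194 + 0.37602 = 7.5954.
F = −kT ln Z = −46.101 × ln(7.5954) = −46.101 × 2.0275 = -93.5 meV.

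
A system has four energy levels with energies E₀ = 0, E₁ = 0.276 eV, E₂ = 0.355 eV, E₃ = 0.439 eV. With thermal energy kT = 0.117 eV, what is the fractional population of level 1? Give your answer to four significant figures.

Eᵢ/kT = 0, 2.35897, 3.03419, 3.75214.
Z = Σ e^(−Eᵢ/kT) = e^(−0) + e^(−2.35897) + e^(−3.03419) + e^(−3.75214) = 1.00000 + 0.0945175 + 0.0481136 + 0.0234675 = 1.16610.
P₁ = e^(−E₁/kT) / Z = 0.0945175/1.16610 = 0.08105.

0.08105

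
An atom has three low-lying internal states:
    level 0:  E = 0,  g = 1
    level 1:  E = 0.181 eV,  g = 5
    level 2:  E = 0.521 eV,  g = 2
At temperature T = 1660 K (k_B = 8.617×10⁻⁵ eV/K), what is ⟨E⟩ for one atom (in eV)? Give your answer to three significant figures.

k_BT = 8.617×10⁻⁵ × 1660 K = 0.14304 eV.
Eᵢ/kT = 0, 1.2654, 3.6423.
Z = Σ gᵢe^(−Eᵢ/kT) = 1·e^(−0) + 5·e^(−1.2654) + 2·e^(−3.6423) = 1.0000 + 1.4106 + 0.052384 = 2.4630.
⟨E⟩ = Σ Eᵢ gᵢe^(−Eᵢ/kT) / Z = (0·1.0000 + 0.181·1.4106 + 0.521·0.052384) / 2.4630 = 0.115 eV.

0.115 eV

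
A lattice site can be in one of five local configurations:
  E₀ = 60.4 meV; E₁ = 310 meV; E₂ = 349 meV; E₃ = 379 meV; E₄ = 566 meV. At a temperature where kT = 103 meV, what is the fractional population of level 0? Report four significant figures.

Eᵢ/kT = 0.586408, 3.00971, 3.38835, 3.67961, 5.49515.
Z = Σ e^(−Eᵢ/kT) = e^(−0.586408) + e^(−3.00971) + e^(−3.38835) + e^(−3.67961) + e^(−5.49515) = 0.556322 + 0.0493060 + 0.0337643 + 0.0252328 + 0.00410664 = 0.668732.
P₀ = e^(−E₀/kT) / Z = 0.556322/0.668732 = 0.8319.

0.8319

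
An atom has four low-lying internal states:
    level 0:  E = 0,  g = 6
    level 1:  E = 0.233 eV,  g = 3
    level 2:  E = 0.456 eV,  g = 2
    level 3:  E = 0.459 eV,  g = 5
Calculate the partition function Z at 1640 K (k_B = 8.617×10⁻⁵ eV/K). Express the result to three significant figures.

Z = 6.85

k_BT = 8.617×10⁻⁵ × 1640 K = 0.14132 eV.
Eᵢ/kT = 0, 1.6487, 3.2267, 3.2479.
Z = Σ gᵢe^(−Eᵢ/kT) = 6·e^(−0) + 3·e^(−1.6487) + 2·e^(−3.2267) + 5·e^(−3.2479) = 6.0000 + 0.57690 + 0.079377 + 0.19428 = 6.8506.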